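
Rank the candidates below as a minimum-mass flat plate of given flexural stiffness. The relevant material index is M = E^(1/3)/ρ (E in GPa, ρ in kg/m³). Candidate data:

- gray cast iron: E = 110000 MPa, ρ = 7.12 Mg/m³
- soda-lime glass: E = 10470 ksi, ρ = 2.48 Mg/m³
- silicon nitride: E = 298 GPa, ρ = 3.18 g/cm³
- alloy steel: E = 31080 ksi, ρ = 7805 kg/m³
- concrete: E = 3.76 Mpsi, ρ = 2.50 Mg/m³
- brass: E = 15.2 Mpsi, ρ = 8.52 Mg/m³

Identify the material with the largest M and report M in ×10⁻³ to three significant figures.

Normalizing units and computing the index:
  gray cast iron: E = 110.0 GPa, ρ = 7120 kg/m³
  soda-lime glass: E = 72.19 GPa, ρ = 2480 kg/m³
  silicon nitride: E = 298.0 GPa, ρ = 3180 kg/m³
  alloy steel: E = 214.3 GPa, ρ = 7805 kg/m³
  concrete: E = 25.92 GPa, ρ = 2500 kg/m³
  brass: E = 104.8 GPa, ρ = 8520 kg/m³
  silicon nitride: M = 2.10×10⁻³
  soda-lime glass: M = 1.68×10⁻³
  concrete: M = 1.18×10⁻³
  alloy steel: M = 0.767×10⁻³
  gray cast iron: M = 0.673×10⁻³
  brass: M = 0.553×10⁻³
The maximum is for silicon nitride.

silicon nitride, M = 2.10×10⁻³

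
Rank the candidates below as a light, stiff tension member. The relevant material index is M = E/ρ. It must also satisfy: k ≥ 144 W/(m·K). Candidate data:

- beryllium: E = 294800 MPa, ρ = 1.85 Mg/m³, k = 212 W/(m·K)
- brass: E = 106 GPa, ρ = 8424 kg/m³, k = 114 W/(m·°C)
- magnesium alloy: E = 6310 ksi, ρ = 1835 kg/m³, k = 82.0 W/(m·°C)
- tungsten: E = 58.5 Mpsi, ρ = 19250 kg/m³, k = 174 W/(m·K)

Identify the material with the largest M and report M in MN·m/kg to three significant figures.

Screen on constraints: k ≥ 144 W/(m·K). Survivors: beryllium, tungsten.
In SI units:
  beryllium: E = 294.8 GPa, ρ = 1850 kg/m³
  tungsten: E = 403.3 GPa, ρ = 19250 kg/m³
  beryllium: M = 159 MN·m/kg
  tungsten: M = 21.0 MN·m/kg
Highest index: beryllium.

beryllium, M = 159 MN·m/kg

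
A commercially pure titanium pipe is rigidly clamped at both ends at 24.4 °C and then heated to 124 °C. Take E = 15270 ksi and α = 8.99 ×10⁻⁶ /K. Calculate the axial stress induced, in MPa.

94.3 MPa

E = 15270 ksi = 105.3 GPa.
ΔT = 99.60 K. Constrained thermal stress σ = E·α·ΔT = 105.3×10³ MPa × 8.99×10⁻⁶ × 99.60 = 94.3 MPa (compressive).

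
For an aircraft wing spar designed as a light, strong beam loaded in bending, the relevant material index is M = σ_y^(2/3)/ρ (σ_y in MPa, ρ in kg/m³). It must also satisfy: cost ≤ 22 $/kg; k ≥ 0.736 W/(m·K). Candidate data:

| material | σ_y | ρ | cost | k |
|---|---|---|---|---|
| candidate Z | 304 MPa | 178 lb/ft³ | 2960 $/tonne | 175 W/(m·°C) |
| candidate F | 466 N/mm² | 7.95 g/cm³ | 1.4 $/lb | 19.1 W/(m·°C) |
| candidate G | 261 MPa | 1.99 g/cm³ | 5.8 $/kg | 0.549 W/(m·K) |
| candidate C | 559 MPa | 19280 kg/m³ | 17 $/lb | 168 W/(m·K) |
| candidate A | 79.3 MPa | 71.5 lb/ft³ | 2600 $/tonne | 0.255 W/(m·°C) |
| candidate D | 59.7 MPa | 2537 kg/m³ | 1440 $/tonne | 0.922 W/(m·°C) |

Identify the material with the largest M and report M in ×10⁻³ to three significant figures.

Screen on constraints: cost ≤ 22 $/kg; k ≥ 0.736 W/(m·K). Survivors: candidate Z, candidate F, candidate D.
Convert each candidate to consistent units, then evaluate M:
  candidate Z: σ_y = 304.0 MPa, ρ = 2851 kg/m³
  candidate F: σ_y = 466.0 MPa, ρ = 7950 kg/m³
  candidate D: σ_y = 59.70 MPa, ρ = 2537 kg/m³
  candidate Z: M = 15.9×10⁻³
  candidate F: M = 7.56×10⁻³
  candidate D: M = 6.02×10⁻³
Candidate Z has the largest M.

candidate Z, M = 15.9×10⁻³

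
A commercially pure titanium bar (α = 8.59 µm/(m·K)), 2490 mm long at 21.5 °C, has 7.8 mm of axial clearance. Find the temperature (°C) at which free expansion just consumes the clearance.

386 °C

α·L₀·ΔT = 7.8 mm ⇒ ΔT = 7.8 / (8.59×10⁻⁶ × 2490.0) = 364.7 K.
T = 21.5 + 364.7 = 386.2 °C.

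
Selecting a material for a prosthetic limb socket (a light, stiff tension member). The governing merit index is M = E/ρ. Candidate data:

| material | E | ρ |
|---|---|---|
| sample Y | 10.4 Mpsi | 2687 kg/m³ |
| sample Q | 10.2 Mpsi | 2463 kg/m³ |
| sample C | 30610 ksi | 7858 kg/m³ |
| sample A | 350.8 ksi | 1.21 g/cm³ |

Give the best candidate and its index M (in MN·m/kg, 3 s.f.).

Putting every candidate on a common basis:
  sample Y: E = 71.71 GPa, ρ = 2687 kg/m³
  sample Q: E = 70.33 GPa, ρ = 2463 kg/m³
  sample C: E = 211.0 GPa, ρ = 7858 kg/m³
  sample A: E = 2.419 GPa, ρ = 1210 kg/m³
  sample Q: M = 28.6 MN·m/kg
  sample C: M = 26.9 MN·m/kg
  sample Y: M = 26.7 MN·m/kg
  sample A: M = 2.00 MN·m/kg
The maximum is for sample Q.

sample Q, M = 28.6 MN·m/kg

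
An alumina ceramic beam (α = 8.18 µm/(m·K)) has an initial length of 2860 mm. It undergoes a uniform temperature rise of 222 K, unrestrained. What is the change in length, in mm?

5.19 mm

ΔL = α·L₀·ΔT = 8.18×10⁻⁶ × 2860 mm × 222.0 K = 5.19 mm.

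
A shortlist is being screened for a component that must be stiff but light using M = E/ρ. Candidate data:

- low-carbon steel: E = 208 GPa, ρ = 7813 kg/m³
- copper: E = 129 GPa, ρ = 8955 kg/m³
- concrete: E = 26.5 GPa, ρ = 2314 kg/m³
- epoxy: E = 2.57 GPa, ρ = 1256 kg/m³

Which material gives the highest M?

Computing M directly (units already consistent):
  low-carbon steel: M = 26.6 MN·m/kg
  copper: M = 14.4 MN·m/kg
  concrete: M = 11.5 MN·m/kg
  epoxy: M = 2.05 MN·m/kg
Highest index: low-carbon steel.

low-carbon steel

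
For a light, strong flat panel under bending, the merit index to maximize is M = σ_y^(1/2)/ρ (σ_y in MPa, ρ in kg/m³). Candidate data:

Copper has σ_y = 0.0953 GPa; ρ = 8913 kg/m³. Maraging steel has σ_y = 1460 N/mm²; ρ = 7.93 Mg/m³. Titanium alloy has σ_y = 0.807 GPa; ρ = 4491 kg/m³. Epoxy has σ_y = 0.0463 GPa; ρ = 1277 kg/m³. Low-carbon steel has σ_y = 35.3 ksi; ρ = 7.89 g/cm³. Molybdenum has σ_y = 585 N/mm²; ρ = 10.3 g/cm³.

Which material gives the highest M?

titanium alloy

Putting every candidate on a common basis:
  copper: σ_y = 95.30 MPa, ρ = 8913 kg/m³
  maraging steel: σ_y = 1460 MPa, ρ = 7930 kg/m³
  titanium alloy: σ_y = 807.0 MPa, ρ = 4491 kg/m³
  epoxy: σ_y = 46.30 MPa, ρ = 1277 kg/m³
  low-carbon steel: σ_y = 243.4 MPa, ρ = 7890 kg/m³
  molybdenum: σ_y = 585.0 MPa, ρ = 10300 kg/m³
  titanium alloy: M = 6.33×10⁻³
  epoxy: M = 5.33×10⁻³
  maraging steel: M = 4.82×10⁻³
  molybdenum: M = 2.35×10⁻³
  low-carbon steel: M = 1.98×10⁻³
  copper: M = 1.10×10⁻³
Highest index: titanium alloy.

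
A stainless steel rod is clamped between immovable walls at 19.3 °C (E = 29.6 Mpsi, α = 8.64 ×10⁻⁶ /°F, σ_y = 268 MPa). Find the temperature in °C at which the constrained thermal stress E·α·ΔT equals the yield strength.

104 °C

E = 29.6 Mpsi = 204.1 GPa.
α = 8.64×10⁻⁶/°F × 9/5 = 15.6×10⁻⁶/K.
E·α·ΔT = 268.0 MPa ⇒ ΔT = 268.0 / (204.1×10³ × 15.6×10⁻⁶) = 84.44 K.
T = 19.3 + 84.44 = 103.7 °C.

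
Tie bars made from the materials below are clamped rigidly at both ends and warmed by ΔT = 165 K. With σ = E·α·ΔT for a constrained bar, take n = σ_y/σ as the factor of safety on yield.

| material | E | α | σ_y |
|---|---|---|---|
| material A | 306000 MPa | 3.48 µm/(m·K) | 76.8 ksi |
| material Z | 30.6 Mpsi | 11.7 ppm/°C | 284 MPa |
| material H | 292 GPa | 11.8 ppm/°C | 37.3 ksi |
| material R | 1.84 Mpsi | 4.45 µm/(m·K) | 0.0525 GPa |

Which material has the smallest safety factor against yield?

material H

Converting E to GPa, α to ×10⁻⁶/K, σ_y to MPa, then σ and n for each:
  material A: E = 306.0, α = 3.48, σ_y = 529.5 → σ = 176 MPa, n = 3.01
  material Z: E = 211.0, α = 11.7, σ_y = 284.0 → σ = 407 MPa, n = 0.697
  material H: E = 292.0, α = 11.8, σ_y = 257.2 → σ = 569 MPa, n = 0.452
  material R: E = 12.69, α = 4.45, σ_y = 52.50 → σ = 9.31 MPa, n = 5.64
The minimum is material H at n = 0.452.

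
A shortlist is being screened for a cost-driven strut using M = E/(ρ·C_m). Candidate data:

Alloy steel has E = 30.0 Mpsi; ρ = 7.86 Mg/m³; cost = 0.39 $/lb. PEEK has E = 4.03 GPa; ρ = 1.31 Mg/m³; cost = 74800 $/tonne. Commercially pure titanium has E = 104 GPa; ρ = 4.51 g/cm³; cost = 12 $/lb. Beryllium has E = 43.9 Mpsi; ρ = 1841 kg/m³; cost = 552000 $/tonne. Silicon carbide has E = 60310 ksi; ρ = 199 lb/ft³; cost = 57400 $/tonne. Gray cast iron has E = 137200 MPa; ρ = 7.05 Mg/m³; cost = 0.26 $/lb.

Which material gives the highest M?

gray cast iron

Putting every candidate on a common basis:
  alloy steel: E = 206.8 GPa, ρ = 7860 kg/m³, cost = 0.8598 $/kg
  PEEK: E = 4.030 GPa, ρ = 1310 kg/m³, cost = 74.80 $/kg
  commercially pure titanium: E = 104.0 GPa, ρ = 4510 kg/m³, cost = 26.46 $/kg
  beryllium: E = 302.7 GPa, ρ = 1841 kg/m³, cost = 552.0 $/kg
  silicon carbide: E = 415.8 GPa, ρ = 3188 kg/m³, cost = 57.40 $/kg
  gray cast iron: E = 137.2 GPa, ρ = 7050 kg/m³, cost = 0.5732 $/kg
  gray cast iron: M = 34.0 MN·m per $
  alloy steel: M = 30.6 MN·m per $
  silicon carbide: M = 2.27 MN·m per $
  commercially pure titanium: M = 0.872 MN·m per $
  beryllium: M = 0.298 MN·m per $
  PEEK: M = 0.0411 MN·m per $
Gray cast iron ranks first.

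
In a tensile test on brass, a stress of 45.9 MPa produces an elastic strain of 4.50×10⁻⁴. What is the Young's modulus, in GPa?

102 GPa

E = σ/ε = 45.9 MPa / 4.50×10⁻⁴ = 102000 MPa = 102 GPa.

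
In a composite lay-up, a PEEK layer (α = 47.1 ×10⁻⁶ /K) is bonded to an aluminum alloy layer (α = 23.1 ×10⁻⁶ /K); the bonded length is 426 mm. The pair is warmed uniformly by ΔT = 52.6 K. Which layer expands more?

PEEK

α(PEEK) = 47.1×10⁻⁶/K vs α(aluminum alloy) = 23.1×10⁻⁶/K.
Higher α expands more for the same ΔT: PEEK.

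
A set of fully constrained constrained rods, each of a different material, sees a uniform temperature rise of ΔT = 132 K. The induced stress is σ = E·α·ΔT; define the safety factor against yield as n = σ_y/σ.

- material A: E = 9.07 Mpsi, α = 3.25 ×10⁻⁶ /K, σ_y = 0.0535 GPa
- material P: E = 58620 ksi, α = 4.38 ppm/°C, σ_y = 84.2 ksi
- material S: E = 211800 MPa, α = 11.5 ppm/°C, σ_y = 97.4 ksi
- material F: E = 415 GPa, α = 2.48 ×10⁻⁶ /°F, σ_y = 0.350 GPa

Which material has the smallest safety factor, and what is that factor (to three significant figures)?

material F, n = 1.43

Converting E to GPa, α to ×10⁻⁶/K, σ_y to MPa, then σ and n for each:
  material A: E = 62.54, α = 3.25, σ_y = 53.50 → σ = 26.8 MPa, n = 1.99
  material P: E = 404.2, α = 4.38, σ_y = 580.5 → σ = 234 MPa, n = 2.48
  material S: E = 211.8, α = 11.5, σ_y = 671.5 → σ = 322 MPa, n = 2.09
  material F: E = 415.0, α = 4.46, σ_y = 350.0 → σ = 245 MPa, n = 1.43
The minimum is material F at n = 1.43.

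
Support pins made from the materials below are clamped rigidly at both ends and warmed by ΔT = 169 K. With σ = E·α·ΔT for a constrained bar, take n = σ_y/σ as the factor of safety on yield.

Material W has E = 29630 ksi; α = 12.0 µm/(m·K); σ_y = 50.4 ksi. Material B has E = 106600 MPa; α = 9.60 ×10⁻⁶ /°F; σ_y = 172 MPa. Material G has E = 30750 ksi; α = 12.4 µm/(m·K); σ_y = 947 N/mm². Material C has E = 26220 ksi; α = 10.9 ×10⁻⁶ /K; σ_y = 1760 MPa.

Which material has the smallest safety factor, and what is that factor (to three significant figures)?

Per material, after unit conversion:
  material W: E = 204.3, α = 12.0, σ_y = 347.5 → σ = 414 MPa, n = 0.839
  material B: E = 106.6, α = 17.3, σ_y = 172.0 → σ = 311 MPa, n = 0.553
  material G: E = 212.0, α = 12.4, σ_y = 947.0 → σ = 444 MPa, n = 2.13
  material C: E = 180.8, α = 10.9, σ_y = 1760 → σ = 333 MPa, n = 5.29
The minimum is material B at n = 0.553.

material B, n = 0.553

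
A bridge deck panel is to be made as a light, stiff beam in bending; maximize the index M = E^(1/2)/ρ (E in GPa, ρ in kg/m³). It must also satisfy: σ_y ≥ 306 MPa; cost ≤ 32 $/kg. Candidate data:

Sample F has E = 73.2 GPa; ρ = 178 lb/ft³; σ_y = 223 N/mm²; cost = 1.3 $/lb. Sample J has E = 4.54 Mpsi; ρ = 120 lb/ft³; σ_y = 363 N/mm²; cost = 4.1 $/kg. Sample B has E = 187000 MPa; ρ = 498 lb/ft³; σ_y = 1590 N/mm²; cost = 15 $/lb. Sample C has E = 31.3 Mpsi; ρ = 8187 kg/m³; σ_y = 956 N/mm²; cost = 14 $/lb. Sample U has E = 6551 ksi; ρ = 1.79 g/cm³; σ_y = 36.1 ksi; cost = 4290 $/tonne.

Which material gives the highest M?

Screen on constraints: σ_y ≥ 306 MPa; cost ≤ 32 $/kg. Survivors: sample J, sample C.
In SI units:
  sample J: E = 31.30 GPa, ρ = 1922 kg/m³
  sample C: E = 215.8 GPa, ρ = 8187 kg/m³
  sample J: M = 2.91×10⁻³
  sample C: M = 1.79×10⁻³
Highest index: sample J.

sample J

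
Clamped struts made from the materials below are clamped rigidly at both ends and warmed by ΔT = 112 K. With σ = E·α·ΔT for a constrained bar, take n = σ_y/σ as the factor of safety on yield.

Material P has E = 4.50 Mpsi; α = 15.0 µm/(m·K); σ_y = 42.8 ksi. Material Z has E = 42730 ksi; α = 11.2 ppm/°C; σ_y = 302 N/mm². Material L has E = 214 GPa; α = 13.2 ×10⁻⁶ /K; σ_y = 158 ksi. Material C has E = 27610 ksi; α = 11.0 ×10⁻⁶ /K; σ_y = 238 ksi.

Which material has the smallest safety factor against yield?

Per material, after unit conversion:
  material P: E = 31.03, α = 15.0, σ_y = 295.1 → σ = 52.1 MPa, n = 5.66
  material Z: E = 294.6, α = 11.2, σ_y = 302.0 → σ = 370 MPa, n = 0.817
  material L: E = 214.0, α = 13.2, σ_y = 1089 → σ = 316 MPa, n = 3.44
  material C: E = 190.4, α = 11.0, σ_y = 1641 → σ = 235 MPa, n = 7.00
Material Z has the lowest safety factor, n = 0.817.

material Z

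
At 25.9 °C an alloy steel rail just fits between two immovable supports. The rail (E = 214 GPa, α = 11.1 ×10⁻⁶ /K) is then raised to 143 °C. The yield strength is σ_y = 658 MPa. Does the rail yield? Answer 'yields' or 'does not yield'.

does not yield

ΔT = 117.1 K. Constrained thermal stress σ = E·α·ΔT = 214.0×10³ MPa × 11.1×10⁻⁶ × 117.1 = 278 MPa (compressive).
Compare to σ_y = 658 MPa: σ < σ_y, so it does not yield.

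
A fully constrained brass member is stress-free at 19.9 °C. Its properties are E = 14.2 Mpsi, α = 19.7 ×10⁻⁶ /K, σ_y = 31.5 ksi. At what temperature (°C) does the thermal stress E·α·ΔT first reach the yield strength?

133 °C

E = 14.2 Mpsi = 97.91 GPa.
σ_y = 31.5 ksi = 217.2 MPa.
E·α·ΔT = 217.2 MPa ⇒ ΔT = 217.2 / (97.91×10³ × 19.7×10⁻⁶) = 112.6 K.
T = 19.9 + 112.6 = 132.5 °C.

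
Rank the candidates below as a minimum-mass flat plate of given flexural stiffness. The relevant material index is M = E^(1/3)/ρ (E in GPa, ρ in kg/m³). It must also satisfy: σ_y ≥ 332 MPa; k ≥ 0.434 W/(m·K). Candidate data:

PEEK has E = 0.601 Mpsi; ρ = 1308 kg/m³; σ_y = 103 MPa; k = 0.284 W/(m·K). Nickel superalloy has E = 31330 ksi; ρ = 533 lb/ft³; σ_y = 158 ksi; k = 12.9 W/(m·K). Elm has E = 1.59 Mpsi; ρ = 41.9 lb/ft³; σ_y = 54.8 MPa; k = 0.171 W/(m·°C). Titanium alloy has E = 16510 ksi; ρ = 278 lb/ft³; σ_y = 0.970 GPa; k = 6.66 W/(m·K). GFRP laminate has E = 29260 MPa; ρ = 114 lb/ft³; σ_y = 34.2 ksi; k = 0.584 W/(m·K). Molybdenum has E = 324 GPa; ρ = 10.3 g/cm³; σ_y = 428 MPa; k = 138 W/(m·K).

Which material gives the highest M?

Screen on constraints: σ_y ≥ 332 MPa; k ≥ 0.434 W/(m·K). Survivors: nickel superalloy, titanium alloy, molybdenum.
Convert each candidate to consistent units, then evaluate M:
  nickel superalloy: E = 216.0 GPa, ρ = 8538 kg/m³
  titanium alloy: E = 113.8 GPa, ρ = 4453 kg/m³
  molybdenum: E = 324.0 GPa, ρ = 10300 kg/m³
  titanium alloy: M = 1.09×10⁻³
  nickel superalloy: M = 0.703×10⁻³
  molybdenum: M = 0.667×10⁻³
Titanium alloy has the largest M.

titanium alloy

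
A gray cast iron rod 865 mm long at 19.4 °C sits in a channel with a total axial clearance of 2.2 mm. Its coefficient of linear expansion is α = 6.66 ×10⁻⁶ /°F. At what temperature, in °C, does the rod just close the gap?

232 °C

α = 6.66×10⁻⁶/°F × 9/5 = 12.0×10⁻⁶/K.
α·L₀·ΔT = 2.2 mm ⇒ ΔT = 2.2 / (12.0×10⁻⁶ × 865.0) = 212.2 K.
T = 19.4 + 212.2 = 231.6 °C.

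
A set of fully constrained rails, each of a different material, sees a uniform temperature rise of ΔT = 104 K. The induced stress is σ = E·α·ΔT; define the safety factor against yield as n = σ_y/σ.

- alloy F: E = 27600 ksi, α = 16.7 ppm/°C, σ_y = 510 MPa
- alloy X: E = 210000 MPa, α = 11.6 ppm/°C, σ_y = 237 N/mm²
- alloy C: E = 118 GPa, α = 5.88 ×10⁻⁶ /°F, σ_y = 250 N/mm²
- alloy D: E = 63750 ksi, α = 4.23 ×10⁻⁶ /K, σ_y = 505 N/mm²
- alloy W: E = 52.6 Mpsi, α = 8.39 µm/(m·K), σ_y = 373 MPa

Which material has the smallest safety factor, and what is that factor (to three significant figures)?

With everything in SI (GPa, ×10⁻⁶/K, MPa):
  alloy F: E = 190.3, α = 16.7, σ_y = 510.0 → σ = 331 MPa, n = 1.54
  alloy X: E = 210.0, α = 11.6, σ_y = 237.0 → σ = 253 MPa, n = 0.935
  alloy C: E = 118.0, α = 10.6, σ_y = 250.0 → σ = 130 MPa, n = 1.92
  alloy D: E = 439.5, α = 4.23, σ_y = 505.0 → σ = 193 MPa, n = 2.61
  alloy W: E = 362.7, α = 8.39, σ_y = 373.0 → σ = 316 MPa, n = 1.18
The minimum is alloy X at n = 0.935.

alloy X, n = 0.935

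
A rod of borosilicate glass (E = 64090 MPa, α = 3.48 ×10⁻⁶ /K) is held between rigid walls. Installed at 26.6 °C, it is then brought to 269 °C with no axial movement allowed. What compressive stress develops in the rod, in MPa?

E = 64090 MPa = 64.09 GPa.
ΔT = 242.4 K. Constrained thermal stress σ = E·α·ΔT = 64.09×10³ MPa × 3.48×10⁻⁶ × 242.4 = 54.1 MPa (compressive).

54.1 MPa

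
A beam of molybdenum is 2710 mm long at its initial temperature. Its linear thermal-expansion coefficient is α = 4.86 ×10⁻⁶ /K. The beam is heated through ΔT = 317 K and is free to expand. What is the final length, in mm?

2714.2 mm

ΔL = α·L₀·ΔT = 4.86×10⁻⁶ × 2710 mm × 317.0 K = 4.18 mm.
L = L₀ + ΔL = 2710 + 4.18 = 2714.2 mm.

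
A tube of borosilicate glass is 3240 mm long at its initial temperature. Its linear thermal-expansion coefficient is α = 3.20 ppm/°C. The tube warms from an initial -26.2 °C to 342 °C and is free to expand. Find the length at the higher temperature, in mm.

ΔT = 342 − (-26.2) = 368.2 K.
ΔL = α·L₀·ΔT = 3.20×10⁻⁶ × 3240 mm × 368.2 K = 3.82 mm.
L = L₀ + ΔL = 3240 + 3.82 = 3243.8 mm.

3243.8 mm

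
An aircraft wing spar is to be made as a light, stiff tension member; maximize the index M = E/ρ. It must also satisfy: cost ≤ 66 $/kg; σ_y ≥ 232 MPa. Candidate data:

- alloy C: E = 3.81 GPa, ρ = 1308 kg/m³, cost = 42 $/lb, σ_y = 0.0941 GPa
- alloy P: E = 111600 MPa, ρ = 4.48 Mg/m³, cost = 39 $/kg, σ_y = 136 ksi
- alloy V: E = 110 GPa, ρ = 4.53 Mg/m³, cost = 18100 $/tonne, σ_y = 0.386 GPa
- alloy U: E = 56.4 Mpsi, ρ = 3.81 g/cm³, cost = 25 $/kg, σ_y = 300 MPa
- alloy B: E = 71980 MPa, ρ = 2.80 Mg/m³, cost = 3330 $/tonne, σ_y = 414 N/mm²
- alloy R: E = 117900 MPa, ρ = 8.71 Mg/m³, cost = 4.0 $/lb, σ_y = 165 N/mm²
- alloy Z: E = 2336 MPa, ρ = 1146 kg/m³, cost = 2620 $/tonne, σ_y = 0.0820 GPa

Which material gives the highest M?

Screen on constraints: cost ≤ 66 $/kg; σ_y ≥ 232 MPa. Survivors: alloy P, alloy V, alloy U, alloy B.
Putting every candidate on a common basis:
  alloy P: E = 111.6 GPa, ρ = 4480 kg/m³
  alloy V: E = 110.0 GPa, ρ = 4530 kg/m³
  alloy U: E = 388.9 GPa, ρ = 3810 kg/m³
  alloy B: E = 71.98 GPa, ρ = 2800 kg/m³
  alloy U: M = 102 MN·m/kg
  alloy B: M = 25.7 MN·m/kg
  alloy P: M = 24.9 MN·m/kg
  alloy V: M = 24.3 MN·m/kg
Highest index: alloy U.

alloy U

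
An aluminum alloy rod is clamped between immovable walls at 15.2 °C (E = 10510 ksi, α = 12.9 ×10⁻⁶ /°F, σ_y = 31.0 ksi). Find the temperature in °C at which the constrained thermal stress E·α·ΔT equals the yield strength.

E = 10510 ksi = 72.46 GPa.
α = 12.9×10⁻⁶/°F × 9/5 = 23.2×10⁻⁶/K.
σ_y = 31.0 ksi = 213.7 MPa.
E·α·ΔT = 213.7 MPa ⇒ ΔT = 213.7 / (72.46×10³ × 23.2×10⁻⁶) = 127.0 K.
T = 15.2 + 127.0 = 142.2 °C.

142 °C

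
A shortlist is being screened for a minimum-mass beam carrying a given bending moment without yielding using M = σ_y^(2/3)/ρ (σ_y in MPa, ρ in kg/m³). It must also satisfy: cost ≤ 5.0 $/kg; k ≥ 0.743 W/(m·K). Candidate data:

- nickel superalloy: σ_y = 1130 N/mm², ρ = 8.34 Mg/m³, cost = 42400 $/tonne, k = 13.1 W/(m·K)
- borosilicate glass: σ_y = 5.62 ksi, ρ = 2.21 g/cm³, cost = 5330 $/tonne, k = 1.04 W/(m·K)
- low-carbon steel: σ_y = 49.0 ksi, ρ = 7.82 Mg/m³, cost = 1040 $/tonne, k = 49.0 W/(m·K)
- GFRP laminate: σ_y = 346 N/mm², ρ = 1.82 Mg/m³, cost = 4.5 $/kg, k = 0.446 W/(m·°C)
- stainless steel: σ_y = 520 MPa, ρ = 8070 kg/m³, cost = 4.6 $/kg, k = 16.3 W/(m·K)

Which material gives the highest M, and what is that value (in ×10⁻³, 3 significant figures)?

Screen on constraints: cost ≤ 5.0 $/kg; k ≥ 0.743 W/(m·K). Survivors: low-carbon steel, stainless steel.
Convert each candidate to consistent units, then evaluate M:
  low-carbon steel: σ_y = 337.8 MPa, ρ = 7820 kg/m³
  stainless steel: σ_y = 520.0 MPa, ρ = 8070 kg/m³
  stainless steel: M = 8.01×10⁻³
  low-carbon steel: M = 6.20×10⁻³
Highest index: stainless steel.

stainless steel, M = 8.01×10⁻³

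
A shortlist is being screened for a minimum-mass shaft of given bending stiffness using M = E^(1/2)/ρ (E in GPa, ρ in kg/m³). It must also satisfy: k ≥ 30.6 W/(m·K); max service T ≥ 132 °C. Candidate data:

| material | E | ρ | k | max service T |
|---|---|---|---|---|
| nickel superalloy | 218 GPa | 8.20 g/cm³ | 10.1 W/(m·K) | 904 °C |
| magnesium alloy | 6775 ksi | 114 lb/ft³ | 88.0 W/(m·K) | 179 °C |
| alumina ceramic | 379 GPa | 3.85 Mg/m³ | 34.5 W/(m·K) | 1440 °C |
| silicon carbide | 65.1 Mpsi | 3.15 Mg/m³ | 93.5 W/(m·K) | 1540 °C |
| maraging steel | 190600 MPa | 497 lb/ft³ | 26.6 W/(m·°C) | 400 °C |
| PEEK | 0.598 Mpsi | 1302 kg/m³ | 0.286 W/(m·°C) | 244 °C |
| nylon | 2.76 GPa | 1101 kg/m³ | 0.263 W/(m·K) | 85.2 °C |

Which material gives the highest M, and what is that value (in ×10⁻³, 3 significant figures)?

silicon carbide, M = 6.73×10⁻³

Screen on constraints: k ≥ 30.6 W/(m·K); max service T ≥ 132 °C. Survivors: magnesium alloy, alumina ceramic, silicon carbide.
Convert each candidate to consistent units, then evaluate M:
  magnesium alloy: E = 46.71 GPa, ρ = 1826 kg/m³
  alumina ceramic: E = 379.0 GPa, ρ = 3850 kg/m³
  silicon carbide: E = 448.8 GPa, ρ = 3150 kg/m³
  silicon carbide: M = 6.73×10⁻³
  alumina ceramic: M = 5.06×10⁻³
  magnesium alloy: M = 3.74×10⁻³
The maximum is for silicon carbide.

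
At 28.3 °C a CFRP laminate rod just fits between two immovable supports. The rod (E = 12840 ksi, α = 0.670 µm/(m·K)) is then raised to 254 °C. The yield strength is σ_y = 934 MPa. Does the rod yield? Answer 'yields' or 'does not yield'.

does not yield

E = 12840 ksi = 88.53 GPa.
ΔT = 225.7 K. Constrained thermal stress σ = E·α·ΔT = 88.53×10³ MPa × 0.670×10⁻⁶ × 225.7 = 13.4 MPa (compressive).
Compare to σ_y = 934 MPa: σ < σ_y, so it does not yield.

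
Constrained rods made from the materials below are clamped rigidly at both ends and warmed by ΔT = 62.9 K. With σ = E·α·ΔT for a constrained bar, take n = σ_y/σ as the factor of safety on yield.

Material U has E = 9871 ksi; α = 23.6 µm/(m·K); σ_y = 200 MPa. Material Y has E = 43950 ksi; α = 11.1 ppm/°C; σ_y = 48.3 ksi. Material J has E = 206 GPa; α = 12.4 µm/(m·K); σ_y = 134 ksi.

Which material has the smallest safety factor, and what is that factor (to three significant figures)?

material Y, n = 1.57

Per material, after unit conversion:
  material U: E = 68.06, α = 23.6, σ_y = 200.0 → σ = 101 MPa, n = 1.98
  material Y: E = 303.0, α = 11.1, σ_y = 333.0 → σ = 212 MPa, n = 1.57
  material J: E = 206.0, α = 12.4, σ_y = 923.9 → σ = 161 MPa, n = 5.75
Material Y has the lowest safety factor, n = 1.57.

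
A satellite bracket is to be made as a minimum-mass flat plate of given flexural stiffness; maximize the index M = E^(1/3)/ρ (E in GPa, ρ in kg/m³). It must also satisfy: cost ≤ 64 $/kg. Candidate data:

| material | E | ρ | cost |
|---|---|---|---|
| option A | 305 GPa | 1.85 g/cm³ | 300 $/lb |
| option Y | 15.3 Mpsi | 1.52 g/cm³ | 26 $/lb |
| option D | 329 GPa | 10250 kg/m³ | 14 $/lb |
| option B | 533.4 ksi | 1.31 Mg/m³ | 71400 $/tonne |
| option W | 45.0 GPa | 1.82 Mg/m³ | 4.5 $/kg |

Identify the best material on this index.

Screen on constraints: cost ≤ 64 $/kg. Survivors: option Y, option D, option W.
Putting every candidate on a common basis:
  option Y: E = 105.5 GPa, ρ = 1520 kg/m³
  option D: E = 329.0 GPa, ρ = 10250 kg/m³
  option W: E = 45.00 GPa, ρ = 1820 kg/m³
  option Y: M = 3.11×10⁻³
  option W: M = 1.95×10⁻³
  option D: M = 0.674×10⁻³
Highest index: option Y.

option Y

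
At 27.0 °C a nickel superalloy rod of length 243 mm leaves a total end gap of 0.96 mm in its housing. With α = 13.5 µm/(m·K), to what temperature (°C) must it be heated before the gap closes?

α·L₀·ΔT = 0.96 mm ⇒ ΔT = 0.96 / (13.5×10⁻⁶ × 243.0) = 292.6 K.
T = 27.0 + 292.6 = 319.6 °C.

320 °C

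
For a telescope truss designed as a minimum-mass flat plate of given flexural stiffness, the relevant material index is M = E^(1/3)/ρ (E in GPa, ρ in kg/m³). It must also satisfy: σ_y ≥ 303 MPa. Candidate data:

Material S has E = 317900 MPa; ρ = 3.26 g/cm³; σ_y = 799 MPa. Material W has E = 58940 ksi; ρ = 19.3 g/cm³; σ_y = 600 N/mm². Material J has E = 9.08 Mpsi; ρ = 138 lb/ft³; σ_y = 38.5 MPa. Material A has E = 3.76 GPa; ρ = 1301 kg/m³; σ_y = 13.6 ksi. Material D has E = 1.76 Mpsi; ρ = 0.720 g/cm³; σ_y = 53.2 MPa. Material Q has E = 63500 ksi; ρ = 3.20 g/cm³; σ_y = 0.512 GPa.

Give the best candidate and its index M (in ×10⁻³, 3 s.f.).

Screen on constraints: σ_y ≥ 303 MPa. Survivors: material S, material W, material Q.
Putting every candidate on a common basis:
  material S: E = 317.9 GPa, ρ = 3260 kg/m³
  material W: E = 406.4 GPa, ρ = 19300 kg/m³
  material Q: E = 437.8 GPa, ρ = 3200 kg/m³
  material Q: M = 2.37×10⁻³
  material S: M = 2.09×10⁻³
  material W: M = 0.384×10⁻³
Material Q has the largest M.

material Q, M = 2.37×10⁻³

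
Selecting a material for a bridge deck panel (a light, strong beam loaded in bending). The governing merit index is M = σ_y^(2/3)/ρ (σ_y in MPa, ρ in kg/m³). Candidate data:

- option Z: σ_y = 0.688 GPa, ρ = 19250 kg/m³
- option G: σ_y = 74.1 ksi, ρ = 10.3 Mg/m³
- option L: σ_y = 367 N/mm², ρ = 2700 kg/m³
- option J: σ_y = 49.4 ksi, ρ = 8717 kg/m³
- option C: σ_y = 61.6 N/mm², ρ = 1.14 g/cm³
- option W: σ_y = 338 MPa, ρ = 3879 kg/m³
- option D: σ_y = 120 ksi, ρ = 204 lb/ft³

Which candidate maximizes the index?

option D

Normalizing units and computing the index:
  option Z: σ_y = 688.0 MPa, ρ = 19250 kg/m³
  option G: σ_y = 510.9 MPa, ρ = 10300 kg/m³
  option L: σ_y = 367.0 MPa, ρ = 2700 kg/m³
  option J: σ_y = 340.6 MPa, ρ = 8717 kg/m³
  option C: σ_y = 61.60 MPa, ρ = 1140 kg/m³
  option W: σ_y = 338.0 MPa, ρ = 3879 kg/m³
  option D: σ_y = 827.4 MPa, ρ = 3268 kg/m³
  option D: M = 27.0×10⁻³
  option L: M = 19.0×10⁻³
  option C: M = 13.7×10⁻³
  option W: M = 12.5×10⁻³
  option G: M = 6.20×10⁻³
  option J: M = 5.59×10⁻³
  option Z: M = 4.05×10⁻³
The maximum is for option D.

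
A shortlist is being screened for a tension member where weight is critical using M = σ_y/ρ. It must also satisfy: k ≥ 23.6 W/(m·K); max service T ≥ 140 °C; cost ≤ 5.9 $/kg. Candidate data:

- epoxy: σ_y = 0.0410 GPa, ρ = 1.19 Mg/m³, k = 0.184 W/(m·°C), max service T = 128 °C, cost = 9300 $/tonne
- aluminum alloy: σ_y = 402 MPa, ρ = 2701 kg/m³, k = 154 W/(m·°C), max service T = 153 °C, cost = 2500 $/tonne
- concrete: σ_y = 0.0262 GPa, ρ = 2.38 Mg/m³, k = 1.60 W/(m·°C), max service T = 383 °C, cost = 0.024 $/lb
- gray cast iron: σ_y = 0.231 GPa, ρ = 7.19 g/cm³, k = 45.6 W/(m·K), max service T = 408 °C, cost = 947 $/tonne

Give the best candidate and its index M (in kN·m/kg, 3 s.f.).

Screen on constraints: k ≥ 23.6 W/(m·K); max service T ≥ 140 °C; cost ≤ 5.9 $/kg. Survivors: aluminum alloy, gray cast iron.
After converting to SI:
  aluminum alloy: σ_y = 402.0 MPa, ρ = 2701 kg/m³
  gray cast iron: σ_y = 231.0 MPa, ρ = 7190 kg/m³
  aluminum alloy: M = 149 kN·m/kg
  gray cast iron: M = 32.1 kN·m/kg
Highest index: aluminum alloy.

aluminum alloy, M = 149 kN·m/kg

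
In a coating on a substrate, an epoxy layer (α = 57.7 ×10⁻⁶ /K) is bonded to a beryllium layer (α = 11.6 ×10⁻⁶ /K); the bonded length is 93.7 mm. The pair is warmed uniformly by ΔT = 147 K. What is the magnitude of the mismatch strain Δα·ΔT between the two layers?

6.78×10⁻³

Δα = |57.7 − 11.6|×10⁻⁶/K = 46.1×10⁻⁶/K.
Mismatch strain = Δα·ΔT = 46.1×10⁻⁶ × 147.0 = 6.78×10⁻³.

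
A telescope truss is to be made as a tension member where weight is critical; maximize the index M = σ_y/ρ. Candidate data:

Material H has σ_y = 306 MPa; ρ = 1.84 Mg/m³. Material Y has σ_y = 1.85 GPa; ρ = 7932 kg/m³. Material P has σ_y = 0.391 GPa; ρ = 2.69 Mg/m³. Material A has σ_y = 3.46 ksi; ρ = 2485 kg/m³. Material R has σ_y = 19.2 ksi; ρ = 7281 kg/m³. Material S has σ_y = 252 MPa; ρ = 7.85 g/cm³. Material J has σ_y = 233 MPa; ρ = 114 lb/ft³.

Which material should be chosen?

After converting to SI:
  material H: σ_y = 306.0 MPa, ρ = 1840 kg/m³
  material Y: σ_y = 1850 MPa, ρ = 7932 kg/m³
  material P: σ_y = 391.0 MPa, ρ = 2690 kg/m³
  material A: σ_y = 23.86 MPa, ρ = 2485 kg/m³
  material R: σ_y = 132.4 MPa, ρ = 7281 kg/m³
  material S: σ_y = 252.0 MPa, ρ = 7850 kg/m³
  material J: σ_y = 233.0 MPa, ρ = 1826 kg/m³
  material Y: M = 233 kN·m/kg
  material H: M = 166 kN·m/kg
  material P: M = 145 kN·m/kg
  material J: M = 128 kN·m/kg
  material S: M = 32.1 kN·m/kg
  material R: M = 18.2 kN·m/kg
  material A: M = 9.60 kN·m/kg
Material Y has the largest M.

material Y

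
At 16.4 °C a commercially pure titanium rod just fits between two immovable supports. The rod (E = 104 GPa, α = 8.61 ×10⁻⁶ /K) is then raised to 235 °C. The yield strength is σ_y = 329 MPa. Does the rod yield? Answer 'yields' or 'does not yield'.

ΔT = 218.6 K. Constrained thermal stress σ = E·α·ΔT = 104.0×10³ MPa × 8.61×10⁻⁶ × 218.6 = 196 MPa (compressive).
Compare to σ_y = 329 MPa: σ < σ_y, so it does not yield.

does not yield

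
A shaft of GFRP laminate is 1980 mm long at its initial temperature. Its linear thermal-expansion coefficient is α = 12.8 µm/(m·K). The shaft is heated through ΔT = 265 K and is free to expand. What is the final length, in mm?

ΔL = α·L₀·ΔT = 12.8×10⁻⁶ × 1980 mm × 265.0 K = 6.72 mm.
L = L₀ + ΔL = 1980 + 6.72 = 1986.7 mm.

1986.7 mm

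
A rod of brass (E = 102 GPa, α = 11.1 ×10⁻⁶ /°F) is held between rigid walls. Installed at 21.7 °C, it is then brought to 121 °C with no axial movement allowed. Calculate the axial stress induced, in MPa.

202 MPa

α = 11.1×10⁻⁶/°F × 9/5 = 20.0×10⁻⁶/K.
ΔT = 99.30 K. Constrained thermal stress σ = E·α·ΔT = 102.0×10³ MPa × 20.0×10⁻⁶ × 99.30 = 202 MPa (compressive).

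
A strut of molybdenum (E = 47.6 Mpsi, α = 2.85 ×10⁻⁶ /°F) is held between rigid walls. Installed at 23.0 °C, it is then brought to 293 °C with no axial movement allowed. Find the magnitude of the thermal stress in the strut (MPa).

455 MPa

E = 47.6 Mpsi = 328.2 GPa.
α = 2.85×10⁻⁶/°F × 9/5 = 5.13×10⁻⁶/K.
ΔT = 270.0 K. Constrained thermal stress σ = E·α·ΔT = 328.2×10³ MPa × 5.13×10⁻⁶ × 270.0 = 455 MPa (compressive).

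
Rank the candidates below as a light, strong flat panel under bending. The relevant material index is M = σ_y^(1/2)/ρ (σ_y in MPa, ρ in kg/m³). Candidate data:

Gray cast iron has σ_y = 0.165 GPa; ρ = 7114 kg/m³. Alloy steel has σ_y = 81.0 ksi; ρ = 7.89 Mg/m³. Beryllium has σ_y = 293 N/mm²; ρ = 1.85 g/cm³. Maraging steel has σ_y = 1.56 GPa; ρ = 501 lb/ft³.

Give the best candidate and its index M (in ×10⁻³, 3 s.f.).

beryllium, M = 9.25×10⁻³

Putting every candidate on a common basis:
  gray cast iron: σ_y = 165.0 MPa, ρ = 7114 kg/m³
  alloy steel: σ_y = 558.5 MPa, ρ = 7890 kg/m³
  beryllium: σ_y = 293.0 MPa, ρ = 1850 kg/m³
  maraging steel: σ_y = 1560 MPa, ρ = 8025 kg/m³
  beryllium: M = 9.25×10⁻³
  maraging steel: M = 4.92×10⁻³
  alloy steel: M = 3.00×10⁻³
  gray cast iron: M = 1.81×10⁻³
Highest index: beryllium.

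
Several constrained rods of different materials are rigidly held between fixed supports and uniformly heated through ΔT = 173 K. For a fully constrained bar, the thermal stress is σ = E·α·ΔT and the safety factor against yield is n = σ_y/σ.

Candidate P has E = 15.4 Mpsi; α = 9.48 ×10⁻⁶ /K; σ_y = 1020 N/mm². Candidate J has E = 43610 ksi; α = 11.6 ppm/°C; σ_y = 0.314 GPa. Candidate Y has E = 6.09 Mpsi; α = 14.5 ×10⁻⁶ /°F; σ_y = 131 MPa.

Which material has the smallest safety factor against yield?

candidate J

Converting E to GPa, α to ×10⁻⁶/K, σ_y to MPa, then σ and n for each:
  candidate P: E = 106.2, α = 9.48, σ_y = 1020 → σ = 174 MPa, n = 5.86
  candidate J: E = 300.7, α = 11.6, σ_y = 314.0 → σ = 603 MPa, n = 0.520
  candidate Y: E = 41.99, α = 26.1, σ_y = 131.0 → σ = 190 MPa, n = 0.691
The minimum is candidate J at n = 0.520.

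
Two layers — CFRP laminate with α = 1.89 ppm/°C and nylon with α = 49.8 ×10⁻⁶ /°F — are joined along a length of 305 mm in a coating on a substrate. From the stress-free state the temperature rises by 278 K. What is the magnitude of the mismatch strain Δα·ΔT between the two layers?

nylon: α = 49.8×10⁻⁶/°F × 9/5 = 89.6×10⁻⁶/K.
Δα = |1.89 − 89.6|×10⁻⁶/K = 87.7×10⁻⁶/K.
Mismatch strain = Δα·ΔT = 87.7×10⁻⁶ × 278.0 = 0.0244.

0.0244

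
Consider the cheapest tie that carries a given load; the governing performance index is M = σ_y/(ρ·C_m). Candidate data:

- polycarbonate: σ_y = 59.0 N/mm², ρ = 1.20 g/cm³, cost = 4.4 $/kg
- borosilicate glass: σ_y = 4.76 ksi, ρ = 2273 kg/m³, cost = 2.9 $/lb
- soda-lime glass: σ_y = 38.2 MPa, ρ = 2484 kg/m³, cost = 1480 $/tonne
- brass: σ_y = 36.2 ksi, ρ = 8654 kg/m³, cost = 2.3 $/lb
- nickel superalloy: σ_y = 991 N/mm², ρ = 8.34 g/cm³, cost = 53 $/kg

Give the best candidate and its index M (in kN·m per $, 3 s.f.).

In SI units:
  polycarbonate: σ_y = 59.00 MPa, ρ = 1200 kg/m³, cost = 4.400 $/kg
  borosilicate glass: σ_y = 32.82 MPa, ρ = 2273 kg/m³, cost = 6.393 $/kg
  soda-lime glass: σ_y = 38.20 MPa, ρ = 2484 kg/m³, cost = 1.480 $/kg
  brass: σ_y = 249.6 MPa, ρ = 8654 kg/m³, cost = 5.071 $/kg
  nickel superalloy: σ_y = 991.0 MPa, ρ = 8340 kg/m³, cost = 53.00 $/kg
  polycarbonate: M = 11.2 kN·m per $
  soda-lime glass: M = 10.4 kN·m per $
  brass: M = 5.69 kN·m per $
  borosilicate glass: M = 2.26 kN·m per $
  nickel superalloy: M = 2.24 kN·m per $
The maximum is for polycarbonate.

polycarbonate, M = 11.2 kN·m per $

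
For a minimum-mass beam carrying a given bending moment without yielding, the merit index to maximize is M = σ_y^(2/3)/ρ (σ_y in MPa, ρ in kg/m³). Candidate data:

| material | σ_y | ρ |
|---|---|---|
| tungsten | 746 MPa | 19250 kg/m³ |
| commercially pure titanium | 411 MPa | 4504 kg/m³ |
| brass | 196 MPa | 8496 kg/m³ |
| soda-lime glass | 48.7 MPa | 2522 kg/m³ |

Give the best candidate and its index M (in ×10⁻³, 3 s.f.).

commercially pure titanium, M = 12.3×10⁻³

Evaluate M for each candidate:
  commercially pure titanium: M = 12.3×10⁻³
  soda-lime glass: M = 5.29×10⁻³
  tungsten: M = 4.27×10⁻³
  brass: M = 3.97×10⁻³
Commercially pure titanium has the largest M.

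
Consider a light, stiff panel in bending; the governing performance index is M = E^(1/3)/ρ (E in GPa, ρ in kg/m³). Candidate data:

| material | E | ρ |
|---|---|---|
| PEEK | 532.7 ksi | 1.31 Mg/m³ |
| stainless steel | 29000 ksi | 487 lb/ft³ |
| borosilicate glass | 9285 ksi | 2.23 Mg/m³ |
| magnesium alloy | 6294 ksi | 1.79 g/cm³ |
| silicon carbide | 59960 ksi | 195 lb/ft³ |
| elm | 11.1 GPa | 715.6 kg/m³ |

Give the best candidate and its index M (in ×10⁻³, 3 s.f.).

Putting every candidate on a common basis:
  PEEK: E = 3.673 GPa, ρ = 1310 kg/m³
  stainless steel: E = 199.9 GPa, ρ = 7801 kg/m³
  borosilicate glass: E = 64.02 GPa, ρ = 2230 kg/m³
  magnesium alloy: E = 43.40 GPa, ρ = 1790 kg/m³
  silicon carbide: E = 413.4 GPa, ρ = 3124 kg/m³
  elm: E = 11.10 GPa, ρ = 715.6 kg/m³
  elm: M = 3.12×10⁻³
  silicon carbide: M = 2.38×10⁻³
  magnesium alloy: M = 1.96×10⁻³
  borosilicate glass: M = 1.79×10⁻³
  PEEK: M = 1.18×10⁻³
  stainless steel: M = 0.750×10⁻³
Elm ranks first.

elm, M = 3.12×10⁻³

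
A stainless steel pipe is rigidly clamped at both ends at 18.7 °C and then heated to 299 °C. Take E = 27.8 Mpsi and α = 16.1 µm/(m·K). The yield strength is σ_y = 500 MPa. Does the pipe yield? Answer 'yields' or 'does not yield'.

E = 27.8 Mpsi = 191.7 GPa.
ΔT = 280.3 K. Constrained thermal stress σ = E·α·ΔT = 191.7×10³ MPa × 16.1×10⁻⁶ × 280.3 = 865 MPa (compressive).
Compare to σ_y = 500 MPa: σ ≥ σ_y, so it yields.

yields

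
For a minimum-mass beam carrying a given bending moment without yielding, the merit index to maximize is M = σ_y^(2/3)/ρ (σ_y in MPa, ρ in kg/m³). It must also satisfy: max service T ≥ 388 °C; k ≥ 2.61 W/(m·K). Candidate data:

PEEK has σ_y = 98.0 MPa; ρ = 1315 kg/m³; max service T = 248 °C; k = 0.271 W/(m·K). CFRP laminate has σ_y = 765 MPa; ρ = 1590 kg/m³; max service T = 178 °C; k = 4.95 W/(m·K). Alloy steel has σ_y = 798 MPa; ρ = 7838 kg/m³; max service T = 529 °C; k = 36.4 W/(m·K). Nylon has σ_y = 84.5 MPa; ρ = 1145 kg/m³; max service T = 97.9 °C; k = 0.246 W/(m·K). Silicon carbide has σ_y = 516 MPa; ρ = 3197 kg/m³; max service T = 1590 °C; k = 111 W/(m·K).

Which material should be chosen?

silicon carbide

Screen on constraints: max service T ≥ 388 °C; k ≥ 2.61 W/(m·K). Survivors: alloy steel, silicon carbide.
Computing M directly (units already consistent):
  silicon carbide: M = 20.1×10⁻³
  alloy steel: M = 11.0×10⁻³
Highest index: silicon carbide.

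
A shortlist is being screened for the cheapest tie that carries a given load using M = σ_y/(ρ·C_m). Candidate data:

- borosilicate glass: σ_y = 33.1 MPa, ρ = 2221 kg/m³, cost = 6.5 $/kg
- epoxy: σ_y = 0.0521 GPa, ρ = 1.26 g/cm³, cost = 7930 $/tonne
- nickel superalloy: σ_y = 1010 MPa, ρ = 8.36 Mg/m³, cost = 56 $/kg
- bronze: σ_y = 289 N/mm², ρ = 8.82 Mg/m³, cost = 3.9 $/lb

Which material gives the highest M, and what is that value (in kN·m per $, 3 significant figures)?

In SI units:
  borosilicate glass: σ_y = 33.10 MPa, ρ = 2221 kg/m³, cost = 6.500 $/kg
  epoxy: σ_y = 52.10 MPa, ρ = 1260 kg/m³, cost = 7.930 $/kg
  nickel superalloy: σ_y = 1010 MPa, ρ = 8360 kg/m³, cost = 56.00 $/kg
  bronze: σ_y = 289.0 MPa, ρ = 8820 kg/m³, cost = 8.598 $/kg
  epoxy: M = 5.21 kN·m per $
  bronze: M = 3.81 kN·m per $
  borosilicate glass: M = 2.29 kN·m per $
  nickel superalloy: M = 2.16 kN·m per $
Epoxy ranks first.

epoxy, M = 5.21 kN·m per $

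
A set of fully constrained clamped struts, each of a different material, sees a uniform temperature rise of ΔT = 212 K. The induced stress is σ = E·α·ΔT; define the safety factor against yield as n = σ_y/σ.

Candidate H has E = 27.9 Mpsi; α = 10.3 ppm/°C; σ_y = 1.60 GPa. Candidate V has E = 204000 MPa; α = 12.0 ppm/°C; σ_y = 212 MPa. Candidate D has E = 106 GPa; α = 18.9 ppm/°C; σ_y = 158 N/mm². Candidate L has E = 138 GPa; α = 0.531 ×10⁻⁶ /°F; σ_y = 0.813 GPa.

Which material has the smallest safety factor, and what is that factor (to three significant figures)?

In consistent units (E in GPa, α in ×10⁻⁶/K, σ_y in MPa):
  candidate H: E = 192.4, α = 10.3, σ_y = 1600 → σ = 420 MPa, n = 3.81
  candidate V: E = 204.0, α = 12.0, σ_y = 212.0 → σ = 519 MPa, n = 0.408
  candidate D: E = 106.0, α = 18.9, σ_y = 158.0 → σ = 425 MPa, n = 0.372
  candidate L: E = 138.0, α = 0.956, σ_y = 813.0 → σ = 28.0 MPa, n = 29.1
The minimum is candidate D at n = 0.372.

candidate D, n = 0.372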